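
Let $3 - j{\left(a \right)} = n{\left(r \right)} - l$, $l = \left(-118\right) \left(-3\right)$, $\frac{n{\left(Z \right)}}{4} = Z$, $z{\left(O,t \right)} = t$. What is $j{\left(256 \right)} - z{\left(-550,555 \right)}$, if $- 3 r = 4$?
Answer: $- \frac{578}{3} \approx -192.67$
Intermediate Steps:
$r = - \frac{4}{3}$ ($r = \left(- \frac{1}{3}\right) 4 = - \frac{4}{3} \approx -1.3333$)
$n{\left(Z \right)} = 4 Z$
$l = 354$
$j{\left(a \right)} = \frac{1087}{3}$ ($j{\left(a \right)} = 3 - \left(4 \left(- \frac{4}{3}\right) - 354\right) = 3 - \left(- \frac{16}{3} - 354\right) = 3 - - \frac{1078}{3} = 3 + \frac{1078}{3} = \frac{1087}{3}$)
$j{\left(256 \right)} - z{\left(-550,555 \right)} = \frac{1087}{3} - 555 = - \frac{578}{3}$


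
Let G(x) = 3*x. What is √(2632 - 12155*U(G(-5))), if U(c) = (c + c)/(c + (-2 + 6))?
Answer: I*√30518 ≈ 174.69*I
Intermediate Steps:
U(c) = 2*c/(4 + c) (U(c) = (2*c)/(c + 4) = (2*c)/(4 + c) = 2*c/(4 + c))
√(2632 - 12155*U(G(-5))) = √(2632 - 24310*3*(-5)/(4 + 3*(-5))) = √(2632 - 24310*(-15)/(4 - 15)) = √(2632 - 24310*(-15)/(-11)) = √(2632 - 24310*(-15)*(-1)/11) = √(2632 - 12155*30/11) = √(2632 - 33150) = √(-30518) = I*√30518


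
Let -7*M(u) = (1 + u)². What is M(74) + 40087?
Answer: 274984/7 ≈ 39283.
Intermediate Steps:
M(u) = -(1 + u)²/7
M(74) + 40087 = -(1 + 74)²/7 + 40087 = -⅐*75² + 40087 = -⅐*5625 + 40087 = -5625/7 + 40087 = 274984/7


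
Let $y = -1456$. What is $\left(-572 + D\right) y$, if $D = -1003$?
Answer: $2293200$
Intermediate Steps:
$\left(-572 + D\right) y = \left(-572 - 1003\right) \left(-1456\right) = \left(-1575\right) \left(-1456\right) = 2293200$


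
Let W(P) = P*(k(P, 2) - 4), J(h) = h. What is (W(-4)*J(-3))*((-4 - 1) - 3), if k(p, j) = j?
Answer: 192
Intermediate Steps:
W(P) = -2*P (W(P) = P*(2 - 4) = P*(-2) = -2*P)
(W(-4)*J(-3))*((-4 - 1) - 3) = (-2*(-4)*(-3))*((-4 - 1) - 3) = (8*(-3))*(-5 - 3) = -24*(-8) = 192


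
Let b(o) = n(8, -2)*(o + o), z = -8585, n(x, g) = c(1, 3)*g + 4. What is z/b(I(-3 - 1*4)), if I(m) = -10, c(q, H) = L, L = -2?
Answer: 1717/32 ≈ 53.656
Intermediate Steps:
c(q, H) = -2
n(x, g) = 4 - 2*g (n(x, g) = -2*g + 4 = 4 - 2*g)
b(o) = 16*o (b(o) = (4 - 2*(-2))*(o + o) = (4 + 4)*(2*o) = 8*(2*o) = 16*o)
z/b(I(-3 - 1*4)) = -8585/(16*(-10)) = -8585/(-160) = -8585*(-1/160) = 1717/32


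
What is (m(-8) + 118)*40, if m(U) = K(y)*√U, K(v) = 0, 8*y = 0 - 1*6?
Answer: 4720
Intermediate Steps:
y = -¾ (y = (0 - 1*6)/8 = (0 - 6)/8 = (⅛)*(-6) = -¾ ≈ -0.75000)
m(U) = 0 (m(U) = 0*√U = 0)
(m(-8) + 118)*40 = (0 + 118)*40 = 118*40 = 4720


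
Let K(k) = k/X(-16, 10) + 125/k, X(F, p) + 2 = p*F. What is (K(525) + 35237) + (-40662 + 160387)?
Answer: 58574501/378 ≈ 1.5496e+5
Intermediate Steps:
X(F, p) = -2 + F*p (X(F, p) = -2 + p*F = -2 + F*p)
K(k) = 125/k - k/162 (K(k) = k/(-2 - 16*10) + 125/k = k/(-2 - 160) + 125/k = k/(-162) + 125/k = k*(-1/162) + 125/k = -k/162 + 125/k = 125/k - k/162)
(K(525) + 35237) + (-40662 + 160387) = ((125/525 - 1/162*525) + 35237) + (-40662 + 160387) = ((125*(1/525) - 175/54) + 35237) + 119725 = ((5/21 - 175/54) + 35237) + 119725 = (-1135/378 + 35237) + 119725 = 13318451/378 + 119725 = 58574501/378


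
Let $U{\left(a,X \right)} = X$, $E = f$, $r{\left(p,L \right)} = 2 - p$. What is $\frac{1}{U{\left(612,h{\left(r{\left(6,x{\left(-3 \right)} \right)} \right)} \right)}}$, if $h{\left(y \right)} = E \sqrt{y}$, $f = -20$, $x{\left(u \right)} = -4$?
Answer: $\frac{i}{40} \approx 0.025 i$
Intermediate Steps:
$E = -20$
$h{\left(y \right)} = - 20 \sqrt{y}$
$\frac{1}{U{\left(612,h{\left(r{\left(6,x{\left(-3 \right)} \right)} \right)} \right)}} = \frac{1}{\left(-20\right) \sqrt{2 - 6}} = \frac{1}{\left(-20\right) \sqrt{-4}} = \frac{1}{\left(-20\right) 2 i} = \frac{1}{\left(-40\right) i} = \frac{i}{40}$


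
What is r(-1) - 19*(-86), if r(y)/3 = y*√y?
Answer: 1634 - 3*I ≈ 1634.0 - 3.0*I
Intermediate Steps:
r(y) = 3*y^(3/2) (r(y) = 3*(y*√y) = 3*y^(3/2))
r(-1) - 19*(-86) = 3*(-1)^(3/2) - 19*(-86) = 3*(-I) + 1634 = -3*I + 1634 = 1634 - 3*I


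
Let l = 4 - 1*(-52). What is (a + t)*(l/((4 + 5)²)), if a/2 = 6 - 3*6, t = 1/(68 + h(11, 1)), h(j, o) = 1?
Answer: -92680/5589 ≈ -16.583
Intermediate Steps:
l = 56 (l = 4 + 52 = 56)
t = 1/69 (t = 1/(68 + 1) = 1/69 ≈ 0.014493)
a = -24 (a = 2*(6 - 3*6) = 2*(6 - 18) = 2*(-12) = -24)
(a + t)*(l/((4 + 5)²)) = (-24 + 1/69)*(56/((4 + 5)²)) = -92680/(69*(9²)) = -92680/(69*81) = -1655/69*56/81 = -92680/5589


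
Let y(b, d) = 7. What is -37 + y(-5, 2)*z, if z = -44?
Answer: -345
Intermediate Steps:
-37 + y(-5, 2)*z = -37 + 7*(-44) = -37 - 308 = -345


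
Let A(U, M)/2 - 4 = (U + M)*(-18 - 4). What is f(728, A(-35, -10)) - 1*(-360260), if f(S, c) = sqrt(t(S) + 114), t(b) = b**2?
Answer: 360260 + sqrt(530098) ≈ 3.6099e+5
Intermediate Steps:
A(U, M) = 8 - 44*M - 44*U (A(U, M) = 8 + 2*((U + M)*(-18 - 4)) = 8 + 2*((M + U)*(-22)) = 8 + 2*(-22*M - 22*U) = 8 + (-44*M - 44*U) = 8 - 44*M - 44*U)
f(S, c) = sqrt(114 + S**2) (f(S, c) = sqrt(S**2 + 114) = sqrt(114 + S**2))
f(728, A(-35, -10)) - 1*(-360260) = sqrt(114 + 728**2) - 1*(-360260) = sqrt(114 + 529984) + 360260 = sqrt(530098) + 360260 = 360260 + sqrt(530098)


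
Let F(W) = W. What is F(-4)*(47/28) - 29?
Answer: -250/7 ≈ -35.714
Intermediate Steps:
F(-4)*(47/28) - 29 = -188/28 - 29 = -4*47/28 - 29 = -47/7 - 29 = -250/7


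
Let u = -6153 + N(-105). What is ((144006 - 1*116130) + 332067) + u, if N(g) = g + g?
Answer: 353580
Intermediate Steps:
N(g) = 2*g
u = -6363 (u = -6153 + 2*(-105) = -6153 - 210 = -6363)
((144006 - 1*116130) + 332067) + u = ((144006 - 1*116130) + 332067) - 6363 = ((144006 - 116130) + 332067) - 6363 = (27876 + 332067) - 6363 = 359943 - 6363 = 353580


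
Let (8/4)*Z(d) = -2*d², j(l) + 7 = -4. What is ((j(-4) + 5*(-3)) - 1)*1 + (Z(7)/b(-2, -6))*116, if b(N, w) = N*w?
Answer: -1502/3 ≈ -500.67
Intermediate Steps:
j(l) = -11 (j(l) = -7 - 4 = -11)
Z(d) = -d² (Z(d) = (-2*d²)/2 = -d²)
((j(-4) + 5*(-3)) - 1)*1 + (Z(7)/b(-2, -6))*116 = ((-11 + 5*(-3)) - 1)*1 + ((-1*7²)/((-2*(-6))))*116 = ((-11 - 15) - 1)*1 + (-1*49/12)*116 = (-26 - 1)*1 - 49*1/12*116 = -27*1 - 49/12*116 = -27 - 1421/3 = -1502/3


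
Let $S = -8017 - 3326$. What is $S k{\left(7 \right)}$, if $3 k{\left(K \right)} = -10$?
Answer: $37810$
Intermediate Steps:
$S = -11343$ ($S = -8017 - 3326 = -11343$)
$k{\left(K \right)} = - \frac{10}{3}$ ($k{\left(K \right)} = \frac{1}{3} \left(-10\right) = - \frac{10}{3}$)
$S k{\left(7 \right)} = \left(-11343\right) \left(- \frac{10}{3}\right) = 37810$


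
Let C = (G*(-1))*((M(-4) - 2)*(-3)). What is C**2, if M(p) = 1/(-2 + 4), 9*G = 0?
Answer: 0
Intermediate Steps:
G = 0 (G = (1/9)*0 = 0)
M(p) = 1/2
C = 0 (C = (0*(-1))*((1/2 - 2)*(-3)) = 0*(-3/2*(-3)) = 0*(9/2) = 0)
C**2 = 0**2 = 0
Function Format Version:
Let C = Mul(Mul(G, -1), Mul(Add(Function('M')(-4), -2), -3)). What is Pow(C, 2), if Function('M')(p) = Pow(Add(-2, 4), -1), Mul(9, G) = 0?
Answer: 0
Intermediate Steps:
G = 0 (G = Mul(Rational(1, 9), 0) = 0)
Function('M')(p) = Rational(1, 2) (Function('M')(p) = Pow(2, -1) = Rational(1, 2))
C = 0 (C = Mul(Mul(0, -1), Mul(Add(Rational(1, 2), -2), -3)) = Mul(0, Mul(Rational(-3, 2), -3)) = Mul(0, Rational(9, 2)) = 0)
Pow(C, 2) = Pow(0, 2) = 0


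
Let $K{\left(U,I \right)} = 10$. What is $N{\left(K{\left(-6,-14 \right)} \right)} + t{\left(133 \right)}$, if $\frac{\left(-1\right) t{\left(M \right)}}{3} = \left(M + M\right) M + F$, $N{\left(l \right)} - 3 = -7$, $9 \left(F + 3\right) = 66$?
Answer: $-106151$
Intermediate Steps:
$F = \frac{13}{3}$ ($F = -3 + \frac{1}{9} \cdot 66 = -3 + \frac{22}{3} = \frac{13}{3} \approx 4.3333$)
$N{\left(l \right)} = -4$ ($N{\left(l \right)} = 3 - 7 = -4$)
$t{\left(M \right)} = -13 - 6 M^{2}$ ($t{\left(M \right)} = - 3 \left(\left(M + M\right) M + \frac{13}{3}\right) = - 3 \left(2 M M + \frac{13}{3}\right) = - 3 \left(2 M^{2} + \frac{13}{3}\right) = - 3 \left(\frac{13}{3} + 2 M^{2}\right) = -13 - 6 M^{2}$)
$N{\left(K{\left(-6,-14 \right)} \right)} + t{\left(133 \right)} = -4 - \left(13 + 6 \cdot 133^{2}\right) = -4 - 106147 = -106151$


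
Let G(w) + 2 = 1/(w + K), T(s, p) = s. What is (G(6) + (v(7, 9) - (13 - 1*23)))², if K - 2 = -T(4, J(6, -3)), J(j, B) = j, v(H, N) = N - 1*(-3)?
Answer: 6561/16 ≈ 410.06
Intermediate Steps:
v(H, N) = 3 + N (v(H, N) = N + 3 = 3 + N)
K = -2 (K = 2 - 1*4 = 2 - 4 = -2)
G(w) = -2 + 1/(-2 + w) (G(w) = -2 + 1/(w - 2) = -2 + 1/(-2 + w))
(G(6) + (v(7, 9) - (13 - 1*23)))² = ((5 - 2*6)/(-2 + 6) + ((3 + 9) - (13 - 1*23)))² = ((5 - 12)/4 + (12 - (13 - 23)))² = ((¼)*(-7) + (12 - 1*(-10)))² = (-7/4 + (12 + 10))² = (-7/4 + 22)² = (81/4)² = 6561/16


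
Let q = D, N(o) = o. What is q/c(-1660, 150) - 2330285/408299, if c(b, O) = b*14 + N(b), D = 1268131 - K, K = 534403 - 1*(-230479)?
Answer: -263500159951/10166645100 ≈ -25.918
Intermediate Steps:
K = 764882 (K = 534403 + 230479 = 764882)
D = 503249 (D = 1268131 - 1*764882 = 1268131 - 764882 = 503249)
q = 503249
c(b, O) = 15*b (c(b, O) = b*14 + b = 14*b + b = 15*b)
q/c(-1660, 150) - 2330285/408299 = 503249/((15*(-1660))) - 2330285/408299 = 503249/(-24900) - 2330285*1/408299 = 503249*(-1/24900) - 2330285/408299 = -503249/24900 - 2330285/408299 = -263500159951/10166645100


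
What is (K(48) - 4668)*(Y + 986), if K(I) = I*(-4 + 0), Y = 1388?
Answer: -11537640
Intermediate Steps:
K(I) = -4*I (K(I) = I*(-4) = -4*I)
(K(48) - 4668)*(Y + 986) = (-4*48 - 4668)*(1388 + 986) = (-192 - 4668)*2374 = -4860*2374 = -11537640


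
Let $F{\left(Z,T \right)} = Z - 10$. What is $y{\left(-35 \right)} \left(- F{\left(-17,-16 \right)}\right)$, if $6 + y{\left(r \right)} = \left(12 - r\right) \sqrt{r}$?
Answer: $-162 + 1269 i \sqrt{35} \approx -162.0 + 7507.5 i$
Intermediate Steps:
$F{\left(Z,T \right)} = -10 + Z$
$y{\left(r \right)} = -6 + \sqrt{r} \left(12 - r\right)$ ($y{\left(r \right)} = -6 + \left(12 - r\right) \sqrt{r} = -6 + \sqrt{r} \left(12 - r\right)$)
$y{\left(-35 \right)} \left(- F{\left(-17,-16 \right)}\right) = \left(-6 - \left(-35\right)^{\frac{3}{2}} + 12 \sqrt{-35}\right) \left(- (-10 - 17)\right) = \left(-6 - - 35 i \sqrt{35} + 12 i \sqrt{35}\right) \left(\left(-1\right) \left(-27\right)\right) = \left(-6 + 35 i \sqrt{35} + 12 i \sqrt{35}\right) 27 = \left(-6 + 47 i \sqrt{35}\right) 27 = -162 + 1269 i \sqrt{35}$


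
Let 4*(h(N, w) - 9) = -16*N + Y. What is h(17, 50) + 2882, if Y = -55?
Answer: 11237/4 ≈ 2809.3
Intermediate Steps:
h(N, w) = -19/4 - 4*N (h(N, w) = 9 + (-16*N - 55)/4 = 9 + (-55 - 16*N)/4 = 9 + (-55/4 - 4*N) = -19/4 - 4*N)
h(17, 50) + 2882 = (-19/4 - 4*17) + 2882 = (-19/4 - 68) + 2882 = -291/4 + 2882 = 11237/4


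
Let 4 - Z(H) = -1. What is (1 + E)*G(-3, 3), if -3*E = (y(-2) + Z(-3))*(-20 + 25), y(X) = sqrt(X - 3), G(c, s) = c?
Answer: 22 + 5*I*sqrt(5) ≈ 22.0 + 11.18*I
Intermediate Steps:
Z(H) = 5 (Z(H) = 4 - 1*(-1) = 4 + 1 = 5)
y(X) = sqrt(-3 + X)
E = -25/3 - 5*I*sqrt(5)/3 (E = -(sqrt(-3 - 2) + 5)*(-20 + 25)/3 = -(sqrt(-5) + 5)*5/3 = -(I*sqrt(5) + 5)*5/3 = -(5 + I*sqrt(5))*5/3 = -(25 + 5*I*sqrt(5))/3 = -25/3 - 5*I*sqrt(5)/3 ≈ -8.3333 - 3.7268*I)
(1 + E)*G(-3, 3) = (1 + (-25/3 - 5*I*sqrt(5)/3))*(-3) = (-22/3 - 5*I*sqrt(5)/3)*(-3) = 22 + 5*I*sqrt(5)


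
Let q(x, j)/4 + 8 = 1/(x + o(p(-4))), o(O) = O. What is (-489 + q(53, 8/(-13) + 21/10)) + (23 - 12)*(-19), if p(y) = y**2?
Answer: -50366/69 ≈ -729.94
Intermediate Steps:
q(x, j) = -32 + 4/(16 + x) (q(x, j) = -32 + 4/(x + (-4)**2) = -32 + 4/(x + 16) = -32 + 4/(16 + x))
(-489 + q(53, 8/(-13) + 21/10)) + (23 - 12)*(-19) = (-489 + 4*(-127 - 8*53)/(16 + 53)) + (23 - 12)*(-19) = (-489 + 4*(-127 - 424)/69) + 11*(-19) = (-489 + 4*(1/69)*(-551)) - 209 = (-489 - 2204/69) - 209 = -35945/69 - 209 = -50366/69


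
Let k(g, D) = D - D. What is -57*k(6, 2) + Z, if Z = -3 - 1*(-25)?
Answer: 22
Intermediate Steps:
Z = 22 (Z = -3 + 25 = 22)
k(g, D) = 0
-57*k(6, 2) + Z = -57*0 + 22 = 0 + 22 = 22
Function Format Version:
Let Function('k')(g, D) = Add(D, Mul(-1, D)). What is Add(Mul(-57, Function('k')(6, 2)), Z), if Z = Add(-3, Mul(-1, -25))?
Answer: 22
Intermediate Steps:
Z = 22 (Z = Add(-3, 25) = 22)
Function('k')(g, D) = 0
Add(Mul(-57, Function('k')(6, 2)), Z) = Add(Mul(-57, 0), 22) = Add(0, 22) = 22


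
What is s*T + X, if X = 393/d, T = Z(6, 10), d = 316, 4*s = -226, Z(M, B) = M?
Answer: -106731/316 ≈ -337.76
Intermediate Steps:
s = -113/2 (s = (1/4)*(-226) = -113/2 ≈ -56.500)
T = 6
X = 393/316 ≈ 1.2437
s*T + X = -113/2*6 + 393/316 = -339 + 393/316 = -106731/316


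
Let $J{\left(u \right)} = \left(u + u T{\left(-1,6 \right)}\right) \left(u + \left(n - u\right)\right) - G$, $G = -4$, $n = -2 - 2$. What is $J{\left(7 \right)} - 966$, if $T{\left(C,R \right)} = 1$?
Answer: $-1018$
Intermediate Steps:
$n = -4$ ($n = -2 - 2 = -4$)
$J{\left(u \right)} = 4 - 8 u$ ($J{\left(u \right)} = \left(u + u 1\right) \left(u - \left(4 + u\right)\right) - -4 = \left(u + u\right) \left(-4\right) + 4 = 2 u \left(-4\right) + 4 = - 8 u + 4 = 4 - 8 u$)
$J{\left(7 \right)} - 966 = \left(4 - 56\right) - 966 = -52 - 966 = -1018$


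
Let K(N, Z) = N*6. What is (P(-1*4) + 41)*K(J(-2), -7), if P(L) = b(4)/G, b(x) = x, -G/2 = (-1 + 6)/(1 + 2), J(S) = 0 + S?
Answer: -2388/5 ≈ -477.60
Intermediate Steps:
J(S) = S
G = -10/3 (G = -2*(-1 + 6)/(1 + 2) = -10/3 ≈ -3.3333)
P(L) = -6/5 (P(L) = 4/(-10/3) = 4*(-3/10) = -6/5)
K(N, Z) = 6*N
(P(-1*4) + 41)*K(J(-2), -7) = (-6/5 + 41)*(6*(-2)) = (199/5)*(-12) = -2388/5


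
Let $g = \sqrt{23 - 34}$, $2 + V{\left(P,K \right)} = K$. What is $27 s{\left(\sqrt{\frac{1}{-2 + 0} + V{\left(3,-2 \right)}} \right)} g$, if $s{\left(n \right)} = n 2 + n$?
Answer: $- \frac{243 \sqrt{22}}{2} \approx -569.89$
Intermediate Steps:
$V{\left(P,K \right)} = -2 + K$
$s{\left(n \right)} = 3 n$ ($s{\left(n \right)} = 2 n + n = 3 n$)
$g = i \sqrt{11}$ ($g = \sqrt{-11} = i \sqrt{11} \approx 3.3166 i$)
$27 s{\left(\sqrt{\frac{1}{-2 + 0} + V{\left(3,-2 \right)}} \right)} g = 27 \cdot 3 \sqrt{\frac{1}{-2 + 0} - 4} i \sqrt{11} = 27 \cdot 3 \sqrt{\frac{1}{-2} - 4} i \sqrt{11} = 27 \cdot 3 \sqrt{- \frac{1}{2} - 4} i \sqrt{11} = 27 \cdot 3 \sqrt{- \frac{9}{2}} i \sqrt{11} = 27 \cdot 3 \frac{3 i \sqrt{2}}{2} i \sqrt{11} = 27 \frac{9 i \sqrt{2}}{2} i \sqrt{11} = \frac{243 i \sqrt{2}}{2} i \sqrt{11} = - \frac{243 \sqrt{22}}{2}$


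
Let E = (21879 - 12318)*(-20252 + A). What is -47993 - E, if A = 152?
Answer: 192128107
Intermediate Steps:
E = -192176100 (E = (21879 - 12318)*(-20252 + 152) = 9561*(-20100) = -192176100)
-47993 - E = -47993 - 1*(-192176100) = -47993 + 192176100 = 192128107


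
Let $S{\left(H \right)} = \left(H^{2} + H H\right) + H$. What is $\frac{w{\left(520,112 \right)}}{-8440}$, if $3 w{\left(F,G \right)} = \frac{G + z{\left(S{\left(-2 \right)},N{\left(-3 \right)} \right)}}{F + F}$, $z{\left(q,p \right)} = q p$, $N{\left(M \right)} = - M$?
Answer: $- \frac{1}{202560} \approx -4.9368 \cdot 10^{-6}$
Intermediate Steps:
$S{\left(H \right)} = H + 2 H^{2}$ ($S{\left(H \right)} = \left(H^{2} + H^{2}\right) + H = 2 H^{2} + H = H + 2 H^{2}$)
$z{\left(q,p \right)} = p q$
$w{\left(F,G \right)} = \frac{18 + G}{6 F}$ ($w{\left(F,G \right)} = \frac{\left(G + \left(-1\right) \left(-3\right) \left(- 2 \left(1 + 2 \left(-2\right)\right)\right)\right) \frac{1}{F + F}}{3} = \frac{\left(G + 3 \left(- 2 \left(1 - 4\right)\right)\right) \frac{1}{2 F}}{3} = \frac{\left(G + 3 \left(\left(-2\right) \left(-3\right)\right)\right) \frac{1}{2 F}}{3} = \frac{\left(G + 3 \cdot 6\right) \frac{1}{2 F}}{3} = \frac{\left(G + 18\right) \frac{1}{2 F}}{3} = \frac{\left(18 + G\right) \frac{1}{2 F}}{3} = \frac{\frac{1}{2} \frac{1}{F} \left(18 + G\right)}{3} = \frac{18 + G}{6 F}$)
$\frac{w{\left(520,112 \right)}}{-8440} = \frac{\frac{1}{6} \cdot \frac{1}{520} \left(18 + 112\right)}{-8440} = \frac{1}{6} \cdot \frac{1}{520} \cdot 130 \left(- \frac{1}{8440}\right) = \frac{1}{24} \left(- \frac{1}{8440}\right) = - \frac{1}{202560}$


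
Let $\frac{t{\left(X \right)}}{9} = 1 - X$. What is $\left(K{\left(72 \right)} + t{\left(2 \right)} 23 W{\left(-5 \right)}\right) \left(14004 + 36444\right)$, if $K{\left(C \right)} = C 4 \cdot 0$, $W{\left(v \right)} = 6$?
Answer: $-62656416$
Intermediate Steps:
$K{\left(C \right)} = 0$ ($K{\left(C \right)} = 4 C 0 = 0$)
$t{\left(X \right)} = 9 - 9 X$ ($t{\left(X \right)} = 9 \left(1 - X\right) = 9 - 9 X$)
$\left(K{\left(72 \right)} + t{\left(2 \right)} 23 W{\left(-5 \right)}\right) \left(14004 + 36444\right) = \left(0 + \left(9 - 18\right) 23 \cdot 6\right) \left(14004 + 36444\right) = \left(0 + \left(9 - 18\right) 23 \cdot 6\right) 50448 = \left(0 + \left(-9\right) 23 \cdot 6\right) 50448 = \left(0 - 1242\right) 50448 = \left(-1242\right) 50448 = -62656416$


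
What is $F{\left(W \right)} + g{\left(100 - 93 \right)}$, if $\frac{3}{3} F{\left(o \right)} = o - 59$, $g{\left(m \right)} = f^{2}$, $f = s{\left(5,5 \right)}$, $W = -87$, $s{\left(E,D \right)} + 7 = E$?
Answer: $-142$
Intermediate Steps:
$s{\left(E,D \right)} = -7 + E$
$f = -2$ ($f = -7 + 5 = -2$)
$g{\left(m \right)} = 4$ ($g{\left(m \right)} = \left(-2\right)^{2} = 4$)
$F{\left(o \right)} = -59 + o$ ($F{\left(o \right)} = o - 59 = -59 + o$)
$F{\left(W \right)} + g{\left(100 - 93 \right)} = \left(-59 - 87\right) + 4 = -146 + 4 = -142$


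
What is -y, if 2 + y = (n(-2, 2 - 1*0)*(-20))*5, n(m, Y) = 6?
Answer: 602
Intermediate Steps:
y = -602 (y = -2 + (6*(-20))*5 = -2 - 120*5 = -2 - 600 = -602)
-y = -1*(-602) = 602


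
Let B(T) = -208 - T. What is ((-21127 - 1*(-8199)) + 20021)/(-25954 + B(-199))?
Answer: -7093/25963 ≈ -0.27320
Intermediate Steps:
((-21127 - 1*(-8199)) + 20021)/(-25954 + B(-199)) = ((-21127 - 1*(-8199)) + 20021)/(-25954 + (-208 - 1*(-199))) = ((-21127 + 8199) + 20021)/(-25954 + (-208 + 199)) = (-12928 + 20021)/(-25954 - 9) = 7093/(-25963) = 7093*(-1/25963) = -7093/25963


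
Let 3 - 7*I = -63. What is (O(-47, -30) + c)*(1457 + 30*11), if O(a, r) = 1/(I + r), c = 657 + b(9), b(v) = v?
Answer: 171367939/144 ≈ 1.1901e+6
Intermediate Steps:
I = 66/7 (I = 3/7 - ⅐*(-63) = 3/7 + 9 = 66/7 ≈ 9.4286)
c = 666 (c = 657 + 9 = 666)
O(a, r) = 1/(66/7 + r)
(O(-47, -30) + c)*(1457 + 30*11) = (7/(66 + 7*(-30)) + 666)*(1457 + 30*11) = (7/(66 - 210) + 666)*(1457 + 330) = (7/(-144) + 666)*1787 = (7*(-1/144) + 666)*1787 = (-7/144 + 666)*1787 = (95897/144)*1787 = 171367939/144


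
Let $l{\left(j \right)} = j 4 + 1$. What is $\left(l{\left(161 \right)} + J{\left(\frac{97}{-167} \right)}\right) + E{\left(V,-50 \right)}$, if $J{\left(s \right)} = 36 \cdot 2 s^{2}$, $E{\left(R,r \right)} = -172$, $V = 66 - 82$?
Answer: $\frac{13868945}{27889} \approx 497.29$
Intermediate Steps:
$V = -16$ ($V = 66 - 82 = -16$)
$J{\left(s \right)} = 72 s^{2}$
$l{\left(j \right)} = 1 + 4 j$ ($l{\left(j \right)} = 4 j + 1 = 1 + 4 j$)
$\left(l{\left(161 \right)} + J{\left(\frac{97}{-167} \right)}\right) + E{\left(V,-50 \right)} = \left(\left(1 + 4 \cdot 161\right) + 72 \left(\frac{97}{-167}\right)^{2}\right) - 172 = \left(\left(1 + 644\right) + 72 \left(97 \left(- \frac{1}{167}\right)\right)^{2}\right) - 172 = \left(645 + 72 \left(- \frac{97}{167}\right)^{2}\right) - 172 = \left(645 + 72 \cdot \frac{9409}{27889}\right) - 172 = \left(645 + \frac{677448}{27889}\right) - 172 = \frac{18665853}{27889} - 172 = \frac{13868945}{27889}$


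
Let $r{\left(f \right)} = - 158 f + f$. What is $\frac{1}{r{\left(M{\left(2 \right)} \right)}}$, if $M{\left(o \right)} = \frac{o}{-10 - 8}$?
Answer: $\frac{9}{157} \approx 0.057325$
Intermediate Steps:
$M{\left(o \right)} = - \frac{o}{18}$ ($M{\left(o \right)} = \frac{o}{-18} = o \left(- \frac{1}{18}\right) = - \frac{o}{18}$)
$r{\left(f \right)} = - 157 f$
$\frac{1}{r{\left(M{\left(2 \right)} \right)}} = \frac{1}{\left(-157\right) \left(\left(- \frac{1}{18}\right) 2\right)} = \frac{1}{\left(-157\right) \left(- \frac{1}{9}\right)} = \frac{1}{\frac{157}{9}} = \frac{9}{157}$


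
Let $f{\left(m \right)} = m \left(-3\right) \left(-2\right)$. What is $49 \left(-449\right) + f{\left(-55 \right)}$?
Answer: $-22331$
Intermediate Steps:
$f{\left(m \right)} = 6 m$ ($f{\left(m \right)} = - 3 m \left(-2\right) = 6 m$)
$49 \left(-449\right) + f{\left(-55 \right)} = 49 \left(-449\right) + 6 \left(-55\right) = -22001 - 330 = -22331$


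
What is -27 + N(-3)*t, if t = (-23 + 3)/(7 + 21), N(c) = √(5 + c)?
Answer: -27 - 5*√2/7 ≈ -28.010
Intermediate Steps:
t = -5/7 (t = -20/28 = -20*1/28 = -5/7 ≈ -0.71429)
-27 + N(-3)*t = -27 + √(5 - 3)*(-5/7) = -27 + √2*(-5/7) = -27 - 5*√2/7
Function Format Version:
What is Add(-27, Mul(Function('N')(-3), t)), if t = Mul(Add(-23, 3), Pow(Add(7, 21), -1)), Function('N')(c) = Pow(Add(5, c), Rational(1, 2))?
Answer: Add(-27, Mul(Rational(-5, 7), Pow(2, Rational(1, 2)))) ≈ -28.010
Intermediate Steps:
t = Rational(-5, 7) (t = Mul(-20, Pow(28, -1)) = Mul(-20, Rational(1, 28)) = Rational(-5, 7) ≈ -0.71429)
Add(-27, Mul(Function('N')(-3), t)) = Add(-27, Mul(Pow(Add(5, -3), Rational(1, 2)), Rational(-5, 7))) = Add(-27, Mul(Pow(2, Rational(1, 2)), Rational(-5, 7))) = Add(-27, Mul(Rational(-5, 7), Pow(2, Rational(1, 2))))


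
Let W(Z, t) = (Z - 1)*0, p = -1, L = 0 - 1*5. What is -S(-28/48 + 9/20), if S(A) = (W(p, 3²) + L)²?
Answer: -25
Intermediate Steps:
L = -5 (L = 0 - 5 = -5)
W(Z, t) = 0 (W(Z, t) = (-1 + Z)*0 = 0)
S(A) = 25 (S(A) = (0 - 5)² = (-5)² = 25)
-S(-28/48 + 9/20) = -1*25 = -25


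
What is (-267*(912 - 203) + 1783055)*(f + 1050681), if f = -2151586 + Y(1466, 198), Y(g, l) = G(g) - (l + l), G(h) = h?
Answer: -1752864230920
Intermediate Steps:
Y(g, l) = g - 2*l (Y(g, l) = g - (l + l) = g - 2*l)
f = -2150516 (f = -2151586 + (1466 - 2*198) = -2151586 + (1466 - 396) = -2151586 + 1070 = -2150516)
(-267*(912 - 203) + 1783055)*(f + 1050681) = (-267*(912 - 203) + 1783055)*(-2150516 + 1050681) = (-267*709 + 1783055)*(-1099835) = (-189303 + 1783055)*(-1099835) = 1593752*(-1099835) = -1752864230920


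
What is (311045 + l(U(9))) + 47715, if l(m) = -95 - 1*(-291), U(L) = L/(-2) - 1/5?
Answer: 358956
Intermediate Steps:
U(L) = -⅕ - L/2 (U(L) = L*(-½) - 1*⅕ = -L/2 - ⅕ = -⅕ - L/2)
l(m) = 196 (l(m) = -95 + 291 = 196)
(311045 + l(U(9))) + 47715 = (311045 + 196) + 47715 = 311241 + 47715 = 358956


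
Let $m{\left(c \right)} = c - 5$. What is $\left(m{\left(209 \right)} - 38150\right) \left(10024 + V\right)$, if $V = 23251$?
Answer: $-1262653150$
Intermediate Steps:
$m{\left(c \right)} = -5 + c$
$\left(m{\left(209 \right)} - 38150\right) \left(10024 + V\right) = \left(\left(-5 + 209\right) - 38150\right) \left(10024 + 23251\right) = \left(204 - 38150\right) 33275 = \left(-37946\right) 33275 = -1262653150$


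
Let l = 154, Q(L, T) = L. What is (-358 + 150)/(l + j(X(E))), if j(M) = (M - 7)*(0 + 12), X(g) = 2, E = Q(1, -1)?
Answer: -104/47 ≈ -2.2128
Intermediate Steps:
E = 1
j(M) = -84 + 12*M (j(M) = (-7 + M)*12 = -84 + 12*M)
(-358 + 150)/(l + j(X(E))) = (-358 + 150)/(154 + (-84 + 12*2)) = -208/(154 + (-84 + 24)) = -208/(154 - 60) = -208/94 = -208*1/94 = -104/47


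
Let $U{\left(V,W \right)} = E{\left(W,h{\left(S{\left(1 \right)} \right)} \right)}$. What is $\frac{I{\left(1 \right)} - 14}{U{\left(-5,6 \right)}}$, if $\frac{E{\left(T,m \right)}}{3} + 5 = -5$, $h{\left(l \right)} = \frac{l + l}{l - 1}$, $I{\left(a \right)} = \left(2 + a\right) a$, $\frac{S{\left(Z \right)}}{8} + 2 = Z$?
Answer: $\frac{11}{30} \approx 0.36667$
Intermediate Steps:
$S{\left(Z \right)} = -16 + 8 Z$
$I{\left(a \right)} = a \left(2 + a\right)$
$h{\left(l \right)} = \frac{2 l}{-1 + l}$
$E{\left(T,m \right)} = -30$ ($E{\left(T,m \right)} = -15 + 3 \left(-5\right) = -15 - 15 = -30$)
$U{\left(V,W \right)} = -30$
$\frac{I{\left(1 \right)} - 14}{U{\left(-5,6 \right)}} = \frac{1 \left(2 + 1\right) - 14}{-30} = - \frac{1 \cdot 3 - 14}{30} = - \frac{3 - 14}{30} = \left(- \frac{1}{30}\right) \left(-11\right) = \frac{11}{30}$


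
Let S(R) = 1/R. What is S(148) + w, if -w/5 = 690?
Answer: -510599/148 ≈ -3450.0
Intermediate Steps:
w = -3450 (w = -5*690 = -3450)
S(148) + w = 1/148 - 3450 = -510599/148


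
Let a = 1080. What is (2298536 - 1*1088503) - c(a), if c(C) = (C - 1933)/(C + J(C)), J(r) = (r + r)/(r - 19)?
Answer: 1389167190353/1148040 ≈ 1.2100e+6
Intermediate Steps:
J(r) = 2*r/(-19 + r) (J(r) = (2*r)/(-19 + r) = 2*r/(-19 + r))
c(C) = (-1933 + C)/(C + 2*C/(-19 + C)) (c(C) = (C - 1933)/(C + 2*C/(-19 + C)) = (-1933 + C)/(C + 2*C/(-19 + C)))
(2298536 - 1*1088503) - c(a) = (2298536 - 1*1088503) - (-1933 + 1080)*(-19 + 1080)/(1080*(-17 + 1080)) = (2298536 - 1088503) - (-853)*1061/(1080*1063) = 1210033 - (-853)*1061/(1080*1063) = 1210033 - 1*(-905033/1148040) = 1210033 + 905033/1148040 = 1389167190353/1148040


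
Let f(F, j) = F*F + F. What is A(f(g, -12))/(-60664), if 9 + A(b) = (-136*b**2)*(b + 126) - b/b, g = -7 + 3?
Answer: 1351301/30332 ≈ 44.550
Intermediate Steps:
g = -4
f(F, j) = F + F**2 (f(F, j) = F**2 + F = F + F**2)
A(b) = -10 - 136*b**2*(126 + b) (A(b) = -9 + ((-136*b**2)*(b + 126) - b/b) = -9 + ((-136*b**2)*(126 + b) - 1*1) = -9 + (-136*b**2*(126 + b) - 1) = -9 + (-1 - 136*b**2*(126 + b)) = -10 - 136*b**2*(126 + b))
A(f(g, -12))/(-60664) = (-10 - 17136*16*(1 - 4)**2 - 136*(-64*(1 - 4)**3))/(-60664) = (-10 - 17136*(-4*(-3))**2 - 136*(-4*(-3))**3)*(-1/60664) = (-10 - 17136*12**2 - 136*12**3)*(-1/60664) = (-10 - 17136*144 - 136*1728)*(-1/60664) = (-10 - 2467584 - 235008)*(-1/60664) = -2702602*(-1/60664) = 1351301/30332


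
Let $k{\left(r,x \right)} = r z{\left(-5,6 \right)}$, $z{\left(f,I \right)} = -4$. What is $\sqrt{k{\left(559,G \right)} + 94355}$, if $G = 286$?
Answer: $\sqrt{92119} \approx 303.51$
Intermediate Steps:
$k{\left(r,x \right)} = - 4 r$ ($k{\left(r,x \right)} = r \left(-4\right) = - 4 r$)
$\sqrt{k{\left(559,G \right)} + 94355} = \sqrt{\left(-4\right) 559 + 94355} = \sqrt{-2236 + 94355} = \sqrt{92119}$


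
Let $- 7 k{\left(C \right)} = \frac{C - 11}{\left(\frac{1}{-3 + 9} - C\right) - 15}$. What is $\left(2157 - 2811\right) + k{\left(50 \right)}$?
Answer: $- \frac{1780608}{2723} \approx -653.91$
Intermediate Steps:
$k{\left(C \right)} = - \frac{-11 + C}{7 \left(- \frac{89}{6} - C\right)}$ ($k{\left(C \right)} = - \frac{\left(C - 11\right) \frac{1}{\left(\frac{1}{-3 + 9} - C\right) - 15}}{7} = - \frac{\left(-11 + C\right) \frac{1}{\left(\frac{1}{6} - C\right) - 15}}{7} = - \frac{\left(-11 + C\right) \frac{1}{- \frac{89}{6} - C}}{7} = - \frac{\frac{1}{- \frac{89}{6} - C} \left(-11 + C\right)}{7} = - \frac{-11 + C}{7 \left(- \frac{89}{6} - C\right)}$)
$\left(2157 - 2811\right) + k{\left(50 \right)} = \left(2157 - 2811\right) + \frac{6 \left(-11 + 50\right)}{7 \left(89 + 6 \cdot 50\right)} = -654 + \frac{6}{7} \frac{1}{89 + 300} \cdot 39 = -654 + \frac{6}{7} \cdot \frac{1}{389} \cdot 39 = -654 + \frac{234}{2723} = - \frac{1780608}{2723}$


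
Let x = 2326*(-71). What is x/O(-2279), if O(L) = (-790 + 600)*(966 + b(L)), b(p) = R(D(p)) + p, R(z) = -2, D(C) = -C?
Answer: -82573/124925 ≈ -0.66098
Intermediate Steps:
x = -165146
b(p) = -2 + p
O(L) = -183160 - 190*L (O(L) = (-790 + 600)*(966 + (-2 + L)) = -190*(964 + L) = -183160 - 190*L)
x/O(-2279) = -165146/(-183160 - 190*(-2279)) = -165146/(-183160 + 433010) = -165146/249850 = -165146*1/249850 = -82573/124925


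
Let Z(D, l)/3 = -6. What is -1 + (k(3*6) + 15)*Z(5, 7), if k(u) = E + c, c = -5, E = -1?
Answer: -163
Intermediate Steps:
Z(D, l) = -18 (Z(D, l) = 3*(-6) = -18)
k(u) = -6 (k(u) = -1 - 5 = -6)
-1 + (k(3*6) + 15)*Z(5, 7) = -1 + (-6 + 15)*(-18) = -1 + 9*(-18) = -1 - 162 = -163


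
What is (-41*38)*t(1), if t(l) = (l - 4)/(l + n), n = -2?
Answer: -4674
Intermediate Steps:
t(l) = (-4 + l)/(-2 + l) (t(l) = (l - 4)/(l - 2) = (-4 + l)/(-2 + l))
(-41*38)*t(1) = (-41*38)*((-4 + 1)/(-2 + 1)) = -1558*(-3)/(-1) = -(-1558)*(-3) = -1558*3 = -4674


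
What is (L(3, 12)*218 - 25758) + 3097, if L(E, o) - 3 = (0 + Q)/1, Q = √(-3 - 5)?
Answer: -22007 + 436*I*√2 ≈ -22007.0 + 616.6*I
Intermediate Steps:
Q = 2*I*√2 (Q = √(-8) = 2*I*√2 ≈ 2.8284*I)
L(E, o) = 3 + 2*I*√2 (L(E, o) = 3 + (0 + 2*I*√2)/1 = 3 + (2*I*√2)*1 = 3 + 2*I*√2)
(L(3, 12)*218 - 25758) + 3097 = ((3 + 2*I*√2)*218 - 25758) + 3097 = ((654 + 436*I*√2) - 25758) + 3097 = (-25104 + 436*I*√2) + 3097 = -22007 + 436*I*√2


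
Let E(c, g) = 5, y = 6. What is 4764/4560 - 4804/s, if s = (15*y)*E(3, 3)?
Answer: -164687/17100 ≈ -9.6308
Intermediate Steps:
s = 450 (s = (15*6)*5 = 90*5 = 450)
4764/4560 - 4804/s = 4764/4560 - 4804/450 = 4764*(1/4560) - 4804*1/450 = 397/380 - 2402/225 = -164687/17100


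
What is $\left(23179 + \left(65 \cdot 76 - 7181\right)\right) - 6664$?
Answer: $14274$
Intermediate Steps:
$\left(23179 + \left(65 \cdot 76 - 7181\right)\right) - 6664 = \left(23179 + \left(4940 - 7181\right)\right) - 6664 = \left(23179 - 2241\right) - 6664 = 20938 - 6664 = 14274$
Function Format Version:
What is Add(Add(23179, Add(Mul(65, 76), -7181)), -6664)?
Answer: 14274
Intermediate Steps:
Add(Add(23179, Add(Mul(65, 76), -7181)), -6664) = Add(Add(23179, Add(4940, -7181)), -6664) = Add(Add(23179, -2241), -6664) = Add(20938, -6664) = 14274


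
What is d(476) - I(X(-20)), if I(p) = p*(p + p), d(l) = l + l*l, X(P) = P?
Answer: 226252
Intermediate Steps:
d(l) = l + l²
I(p) = 2*p² (I(p) = p*(2*p) = 2*p²)
d(476) - I(X(-20)) = 476*(1 + 476) - 2*(-20)² = 476*477 - 2*400 = 227052 - 1*800 = 227052 - 800 = 226252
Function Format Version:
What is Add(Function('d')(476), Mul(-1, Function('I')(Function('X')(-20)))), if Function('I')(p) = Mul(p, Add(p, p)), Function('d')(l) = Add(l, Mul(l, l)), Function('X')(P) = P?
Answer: 226252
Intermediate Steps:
Function('d')(l) = Add(l, Pow(l, 2))
Function('I')(p) = Mul(2, Pow(p, 2)) (Function('I')(p) = Mul(p, Mul(2, p)) = Mul(2, Pow(p, 2)))
Add(Function('d')(476), Mul(-1, Function('I')(Function('X')(-20)))) = Add(Mul(476, Add(1, 476)), Mul(-1, Mul(2, Pow(-20, 2)))) = Add(Mul(476, 477), Mul(-1, Mul(2, 400))) = Add(227052, Mul(-1, 800)) = Add(227052, -800) = 226252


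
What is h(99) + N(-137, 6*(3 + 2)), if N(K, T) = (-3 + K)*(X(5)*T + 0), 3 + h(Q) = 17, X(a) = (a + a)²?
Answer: -419986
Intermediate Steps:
X(a) = 4*a² (X(a) = (2*a)² = 4*a²)
h(Q) = 14 (h(Q) = -3 + 17 = 14)
N(K, T) = 100*T*(-3 + K) (N(K, T) = (-3 + K)*((4*5²)*T + 0) = (-3 + K)*((4*25)*T + 0) = (-3 + K)*(100*T + 0) = (-3 + K)*(100*T) = 100*T*(-3 + K))
h(99) + N(-137, 6*(3 + 2)) = 14 + 100*(6*(3 + 2))*(-3 - 137) = 14 + 100*(6*5)*(-140) = 14 + 100*30*(-140) = 14 - 420000 = -419986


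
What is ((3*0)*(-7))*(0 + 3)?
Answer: 0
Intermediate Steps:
((3*0)*(-7))*(0 + 3) = (0*(-7))*3 = 0*3 = 0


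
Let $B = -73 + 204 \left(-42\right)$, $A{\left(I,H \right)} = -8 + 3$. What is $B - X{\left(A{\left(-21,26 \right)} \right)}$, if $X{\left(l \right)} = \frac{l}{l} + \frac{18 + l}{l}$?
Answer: $- \frac{43197}{5} \approx -8639.4$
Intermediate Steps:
$A{\left(I,H \right)} = -5$
$X{\left(l \right)} = 1 + \frac{18 + l}{l}$
$B = -8641$ ($B = -73 - 8568 = -8641$)
$B - X{\left(A{\left(-21,26 \right)} \right)} = -8641 - \left(2 + \frac{18}{-5}\right) = -8641 - \left(2 + 18 \left(- \frac{1}{5}\right)\right) = -8641 - \left(2 - \frac{18}{5}\right) = -8641 - - \frac{8}{5} = -8641 + \frac{8}{5} = - \frac{43197}{5}$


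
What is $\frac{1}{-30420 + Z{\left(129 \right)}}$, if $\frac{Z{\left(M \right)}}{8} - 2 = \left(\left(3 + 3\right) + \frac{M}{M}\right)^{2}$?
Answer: $- \frac{1}{30012} \approx -3.332 \cdot 10^{-5}$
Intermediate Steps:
$Z{\left(M \right)} = 408$ ($Z{\left(M \right)} = 16 + 8 \left(\left(3 + 3\right) + \frac{M}{M}\right)^{2} = 16 + 8 \left(6 + 1\right)^{2} = 16 + 8 \cdot 7^{2} = 16 + 8 \cdot 49 = 16 + 392 = 408$)
$\frac{1}{-30420 + Z{\left(129 \right)}} = \frac{1}{-30420 + 408} = \frac{1}{-30012} = - \frac{1}{30012}$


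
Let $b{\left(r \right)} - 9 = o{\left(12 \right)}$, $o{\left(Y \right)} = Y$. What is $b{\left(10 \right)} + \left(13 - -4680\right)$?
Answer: $4714$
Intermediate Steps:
$b{\left(r \right)} = 21$ ($b{\left(r \right)} = 9 + 12 = 21$)
$b{\left(10 \right)} + \left(13 - -4680\right) = 21 + \left(13 - -4680\right) = 21 + \left(13 + 4680\right) = 21 + 4693 = 4714$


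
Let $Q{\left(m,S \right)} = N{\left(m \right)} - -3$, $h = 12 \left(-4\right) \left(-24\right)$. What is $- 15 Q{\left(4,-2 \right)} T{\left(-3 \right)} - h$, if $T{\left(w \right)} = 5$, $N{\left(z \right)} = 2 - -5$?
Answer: $-1902$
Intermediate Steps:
$h = 1152$ ($h = \left(-48\right) \left(-24\right) = 1152$)
$N{\left(z \right)} = 7$ ($N{\left(z \right)} = 2 + 5 = 7$)
$Q{\left(m,S \right)} = 10$ ($Q{\left(m,S \right)} = 7 - -3 = 7 + 3 = 10$)
$- 15 Q{\left(4,-2 \right)} T{\left(-3 \right)} - h = \left(-15\right) 10 \cdot 5 - 1152 = \left(-150\right) 5 - 1152 = -750 - 1152 = -1902$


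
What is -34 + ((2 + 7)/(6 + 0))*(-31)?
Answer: -161/2 ≈ -80.500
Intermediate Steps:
-34 + ((2 + 7)/(6 + 0))*(-31) = -34 + (9/6)*(-31) = -34 + (9*(⅙))*(-31) = -34 + (3/2)*(-31) = -34 - 93/2 = -161/2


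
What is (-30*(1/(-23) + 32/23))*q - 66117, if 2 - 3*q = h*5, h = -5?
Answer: -1529061/23 ≈ -66481.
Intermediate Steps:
q = 9 (q = 2/3 - (-5)*5/3 = 2/3 - 1/3*(-25) = 2/3 + 25/3 = 9)
(-30*(1/(-23) + 32/23))*q - 66117 = -30*(1/(-23) + 32/23)*9 - 66117 = -30*(1*(-1/23) + 32*(1/23))*9 - 66117 = -30*(-1/23 + 32/23)*9 - 66117 = -30*31/23*9 - 66117 = -930/23*9 - 66117 = -8370/23 - 66117 = -1529061/23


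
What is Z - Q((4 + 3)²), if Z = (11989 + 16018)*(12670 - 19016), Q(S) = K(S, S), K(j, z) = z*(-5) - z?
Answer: -177732128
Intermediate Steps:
K(j, z) = -6*z (K(j, z) = -5*z - z = -6*z)
Q(S) = -6*S
Z = -177732422 (Z = 28007*(-6346) = -177732422)
Z - Q((4 + 3)²) = -177732422 - (-6)*(4 + 3)² = -177732422 - (-6)*7² = -177732422 - (-6)*49 = -177732422 - 1*(-294) = -177732422 + 294 = -177732128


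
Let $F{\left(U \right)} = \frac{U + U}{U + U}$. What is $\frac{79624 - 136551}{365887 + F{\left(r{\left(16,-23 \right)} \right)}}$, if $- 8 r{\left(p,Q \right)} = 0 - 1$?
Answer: $- \frac{56927}{365888} \approx -0.15559$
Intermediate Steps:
$r{\left(p,Q \right)} = \frac{1}{8}$ ($r{\left(p,Q \right)} = - \frac{0 - 1}{8} = \left(- \frac{1}{8}\right) \left(-1\right) = \frac{1}{8}$)
$F{\left(U \right)} = 1$ ($F{\left(U \right)} = \frac{2 U}{2 U} = 2 U \frac{1}{2 U} = 1$)
$\frac{79624 - 136551}{365887 + F{\left(r{\left(16,-23 \right)} \right)}} = \frac{79624 - 136551}{365887 + 1} = - \frac{56927}{365888}$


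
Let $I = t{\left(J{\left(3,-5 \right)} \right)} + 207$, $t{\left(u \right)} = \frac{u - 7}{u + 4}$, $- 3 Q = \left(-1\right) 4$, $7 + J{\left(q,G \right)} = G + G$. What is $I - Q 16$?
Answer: $\frac{7313}{39} \approx 187.51$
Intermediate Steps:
$J{\left(q,G \right)} = -7 + 2 G$ ($J{\left(q,G \right)} = -7 + \left(G + G\right) = -7 + 2 G$)
$Q = \frac{4}{3}$ ($Q = - \frac{\left(-1\right) 4}{3} = \left(- \frac{1}{3}\right) \left(-4\right) = \frac{4}{3} \approx 1.3333$)
$t{\left(u \right)} = \frac{-7 + u}{4 + u}$
$I = \frac{2715}{13}$ ($I = \frac{-7 + \left(-7 + 2 \left(-5\right)\right)}{4 + \left(-7 + 2 \left(-5\right)\right)} + 207 = \frac{-7 - 17}{4 - 17} + 207 = \frac{1}{-13} \left(-24\right) + 207 = \left(- \frac{1}{13}\right) \left(-24\right) + 207 = \frac{24}{13} + 207 = \frac{2715}{13} \approx 208.85$)
$I - Q 16 = \frac{2715}{13} - \frac{4}{3} \cdot 16 = \frac{2715}{13} - \frac{64}{3} = \frac{7313}{39}$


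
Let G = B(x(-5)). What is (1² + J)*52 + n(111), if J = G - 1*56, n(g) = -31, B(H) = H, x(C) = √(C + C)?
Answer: -2891 + 52*I*√10 ≈ -2891.0 + 164.44*I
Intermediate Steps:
x(C) = √2*√C (x(C) = √(2*C) = √2*√C)
G = I*√10 (G = √2*√(-5) = √2*(I*√5) = I*√10 ≈ 3.1623*I)
J = -56 + I*√10 (J = I*√10 - 1*56 = I*√10 - 56 = -56 + I*√10 ≈ -56.0 + 3.1623*I)
(1² + J)*52 + n(111) = (1² + (-56 + I*√10))*52 - 31 = (1 + (-56 + I*√10))*52 - 31 = (-55 + I*√10)*52 - 31 = (-2860 + 52*I*√10) - 31 = -2891 + 52*I*√10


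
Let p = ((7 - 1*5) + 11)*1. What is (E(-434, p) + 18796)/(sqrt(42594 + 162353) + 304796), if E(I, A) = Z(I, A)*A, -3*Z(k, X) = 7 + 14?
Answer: 5701209180/92900396669 - 18705*sqrt(204947)/92900396669 ≈ 0.061278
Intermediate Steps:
p = 13 (p = ((7 - 5) + 11)*1 = (2 + 11)*1 = 13*1 = 13)
Z(k, X) = -7 (Z(k, X) = -(7 + 14)/3 = -1/3*21 = -7)
E(I, A) = -7*A
(E(-434, p) + 18796)/(sqrt(42594 + 162353) + 304796) = (-7*13 + 18796)/(sqrt(42594 + 162353) + 304796) = (-91 + 18796)/(sqrt(204947) + 304796) = 18705/(304796 + sqrt(204947))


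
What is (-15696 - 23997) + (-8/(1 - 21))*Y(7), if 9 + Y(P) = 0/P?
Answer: -198483/5 ≈ -39697.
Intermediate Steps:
Y(P) = -9 (Y(P) = -9 + 0/P = -9 + 0 = -9)
(-15696 - 23997) + (-8/(1 - 21))*Y(7) = (-15696 - 23997) - 8/(1 - 21)*(-9) = -39693 - 8/(-20)*(-9) = -39693 - 8*(-1/20)*(-9) = -39693 + (⅖)*(-9) = -39693 - 18/5 = -198483/5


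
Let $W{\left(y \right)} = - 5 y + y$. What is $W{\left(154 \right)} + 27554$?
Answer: $26938$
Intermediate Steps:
$W{\left(y \right)} = - 4 y$
$W{\left(154 \right)} + 27554 = \left(-4\right) 154 + 27554 = -616 + 27554 = 26938$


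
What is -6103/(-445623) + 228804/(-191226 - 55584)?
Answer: -16742340577/18330702105 ≈ -0.91335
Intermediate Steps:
-6103/(-445623) + 228804/(-191226 - 55584) = -6103*(-1/445623) + 228804/(-246810) = 6103/445623 + 228804*(-1/246810) = 6103/445623 - 38134/41135 = -16742340577/18330702105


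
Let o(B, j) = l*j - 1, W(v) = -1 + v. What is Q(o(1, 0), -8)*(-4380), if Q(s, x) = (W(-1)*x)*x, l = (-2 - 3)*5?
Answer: 560640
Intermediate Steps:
l = -25 (l = -5*5 = -25)
o(B, j) = -1 - 25*j (o(B, j) = -25*j - 1 = -1 - 25*j)
Q(s, x) = -2*x**2 (Q(s, x) = ((-1 - 1)*x)*x = (-2*x)*x = -2*x**2)
Q(o(1, 0), -8)*(-4380) = -2*(-8)**2*(-4380) = -2*64*(-4380) = -128*(-4380) = 560640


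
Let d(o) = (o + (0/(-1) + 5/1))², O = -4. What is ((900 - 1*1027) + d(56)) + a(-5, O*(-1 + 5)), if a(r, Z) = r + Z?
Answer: 3573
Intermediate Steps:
d(o) = (5 + o)² (d(o) = (o + (0*(-1) + 5*1))² = (o + (0 + 5))² = (o + 5)² = (5 + o)²)
a(r, Z) = Z + r
((900 - 1*1027) + d(56)) + a(-5, O*(-1 + 5)) = ((900 - 1*1027) + (5 + 56)²) + (-4*(-1 + 5) - 5) = ((900 - 1027) + 61²) + (-4*4 - 5) = (-127 + 3721) + (-16 - 5) = 3594 - 21 = 3573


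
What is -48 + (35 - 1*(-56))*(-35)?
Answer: -3233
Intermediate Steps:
-48 + (35 - 1*(-56))*(-35) = -48 + (35 + 56)*(-35) = -48 + 91*(-35) = -48 - 3185 = -3233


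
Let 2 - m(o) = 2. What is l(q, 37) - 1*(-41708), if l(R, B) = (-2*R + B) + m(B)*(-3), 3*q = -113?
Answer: 125461/3 ≈ 41820.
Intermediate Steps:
q = -113/3 (q = (⅓)*(-113) = -113/3 ≈ -37.667)
m(o) = 0 (m(o) = 2 - 1*2 = 2 - 2 = 0)
l(R, B) = B - 2*R (l(R, B) = (-2*R + B) + 0*(-3) = (B - 2*R) + 0 = B - 2*R)
l(q, 37) - 1*(-41708) = (37 - 2*(-113/3)) - 1*(-41708) = (37 + 226/3) + 41708 = 337/3 + 41708 = 125461/3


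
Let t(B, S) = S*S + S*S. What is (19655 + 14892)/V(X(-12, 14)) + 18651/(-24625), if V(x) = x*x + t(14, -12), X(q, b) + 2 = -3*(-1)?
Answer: 845329736/7116625 ≈ 118.78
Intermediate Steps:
t(B, S) = 2*S² (t(B, S) = S² + S² = 2*S²)
X(q, b) = 1 (X(q, b) = -2 - 3*(-1) = -2 + 3 = 1)
V(x) = 288 + x² (V(x) = x*x + 2*(-12)² = x² + 2*144 = x² + 288 = 288 + x²)
(19655 + 14892)/V(X(-12, 14)) + 18651/(-24625) = (19655 + 14892)/(288 + 1²) + 18651/(-24625) = 34547/(288 + 1) + 18651*(-1/24625) = 34547/289 - 18651/24625 = 845329736/7116625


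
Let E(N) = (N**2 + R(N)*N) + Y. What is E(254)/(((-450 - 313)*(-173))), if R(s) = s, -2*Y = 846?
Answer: 128609/131999 ≈ 0.97432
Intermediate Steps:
Y = -423 (Y = -1/2*846 = -423)
E(N) = -423 + 2*N**2 (E(N) = (N**2 + N*N) - 423 = (N**2 + N**2) - 423 = 2*N**2 - 423 = -423 + 2*N**2)
E(254)/(((-450 - 313)*(-173))) = (-423 + 2*254**2)/(((-450 - 313)*(-173))) = (-423 + 2*64516)/((-763*(-173))) = (-423 + 129032)/131999 = 128609*(1/131999) = 128609/131999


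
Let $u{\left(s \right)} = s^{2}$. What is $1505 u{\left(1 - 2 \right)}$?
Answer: $1505$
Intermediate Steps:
$1505 u{\left(1 - 2 \right)} = 1505 \left(1 - 2\right)^{2} = 1505 \left(-1\right)^{2} = 1505 \cdot 1 = 1505$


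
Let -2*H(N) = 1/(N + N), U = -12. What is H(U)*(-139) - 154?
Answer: -7531/48 ≈ -156.90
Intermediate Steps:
H(N) = -1/(4*N) (H(N) = -1/(2*(N + N)) = -1/(2*N)/2 = -1/(4*N))
H(U)*(-139) - 154 = -¼/(-12)*(-139) - 154 = -¼*(-1/12)*(-139) - 154 = (1/48)*(-139) - 154 = -139/48 - 154 = -7531/48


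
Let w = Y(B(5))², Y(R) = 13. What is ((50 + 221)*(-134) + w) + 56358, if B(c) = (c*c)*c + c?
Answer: 20213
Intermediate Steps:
B(c) = c + c³ (B(c) = c²*c + c = c³ + c = c + c³)
w = 169 (w = 13² = 169)
((50 + 221)*(-134) + w) + 56358 = ((50 + 221)*(-134) + 169) + 56358 = (271*(-134) + 169) + 56358 = (-36314 + 169) + 56358 = -36145 + 56358 = 20213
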